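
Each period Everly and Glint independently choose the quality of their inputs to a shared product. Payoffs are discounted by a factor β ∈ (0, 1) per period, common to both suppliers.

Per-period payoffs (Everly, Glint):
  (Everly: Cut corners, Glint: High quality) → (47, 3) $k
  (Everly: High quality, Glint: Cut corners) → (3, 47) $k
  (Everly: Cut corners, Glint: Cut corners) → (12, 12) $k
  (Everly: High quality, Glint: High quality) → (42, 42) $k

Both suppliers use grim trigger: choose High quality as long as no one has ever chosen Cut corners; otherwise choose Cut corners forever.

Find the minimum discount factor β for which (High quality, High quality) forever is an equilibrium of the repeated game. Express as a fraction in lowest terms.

1/7

42/(1−β) ≥ 47 + 12β/(1−β)
42 ≥ 47 − 35β
β ≥ 5/35 = 1/7.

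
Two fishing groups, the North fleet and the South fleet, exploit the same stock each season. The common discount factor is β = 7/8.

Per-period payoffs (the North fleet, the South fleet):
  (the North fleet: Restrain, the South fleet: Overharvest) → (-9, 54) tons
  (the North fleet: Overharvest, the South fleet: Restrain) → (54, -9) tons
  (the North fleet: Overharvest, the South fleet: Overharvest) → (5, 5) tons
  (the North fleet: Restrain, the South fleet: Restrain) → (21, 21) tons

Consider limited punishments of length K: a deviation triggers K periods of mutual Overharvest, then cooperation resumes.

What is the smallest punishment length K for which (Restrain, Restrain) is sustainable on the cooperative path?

IC: β(1−β^K)/(1−β) ≥ (54−21)/(21−5) = 33/16.
With β = 7/8: need 1 − β^K ≥ 33/16·(1−7/8)/(7/8), i.e. β^K ≤ 0.7054.
Since (7/8)^2 = 0.7656 and (7/8)^3 = 0.6699, the smallest such K is 3.

3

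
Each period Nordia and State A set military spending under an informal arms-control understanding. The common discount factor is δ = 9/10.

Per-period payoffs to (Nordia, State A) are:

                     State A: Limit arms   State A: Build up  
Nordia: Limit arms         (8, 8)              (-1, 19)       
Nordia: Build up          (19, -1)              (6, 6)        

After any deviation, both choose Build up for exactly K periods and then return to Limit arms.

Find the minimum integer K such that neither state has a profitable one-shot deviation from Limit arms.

9

IC: δ(1−δ^K)/(1−δ) ≥ (19−8)/(8−6) = 11/2.
With δ = 9/10: need 1 − δ^K ≥ 11/2·(1−9/10)/(9/10), i.e. δ^K ≤ 0.3889.
Since (9/10)^8 = 0.4305 and (9/10)^9 = 0.3874, the smallest such K is 9.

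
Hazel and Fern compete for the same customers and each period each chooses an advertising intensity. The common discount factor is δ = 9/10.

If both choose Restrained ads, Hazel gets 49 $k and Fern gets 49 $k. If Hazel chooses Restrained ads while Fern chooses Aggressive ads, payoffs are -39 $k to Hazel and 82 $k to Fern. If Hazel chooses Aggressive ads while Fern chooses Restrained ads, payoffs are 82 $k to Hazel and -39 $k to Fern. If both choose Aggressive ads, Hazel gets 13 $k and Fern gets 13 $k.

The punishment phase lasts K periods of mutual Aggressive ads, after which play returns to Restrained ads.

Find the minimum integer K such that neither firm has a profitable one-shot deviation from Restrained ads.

No profitable deviation requires (49−13)(δ+…+δ^K) ≥ 82−49, i.e. δ+…+δ^K ≥ 11/12 ≈ 0.9167.
With δ = 9/10, the partial sums are K=1: 0.9000, K=2: 1.7100.
K = 2 is the first length at which the sum reaches 0.9167.

2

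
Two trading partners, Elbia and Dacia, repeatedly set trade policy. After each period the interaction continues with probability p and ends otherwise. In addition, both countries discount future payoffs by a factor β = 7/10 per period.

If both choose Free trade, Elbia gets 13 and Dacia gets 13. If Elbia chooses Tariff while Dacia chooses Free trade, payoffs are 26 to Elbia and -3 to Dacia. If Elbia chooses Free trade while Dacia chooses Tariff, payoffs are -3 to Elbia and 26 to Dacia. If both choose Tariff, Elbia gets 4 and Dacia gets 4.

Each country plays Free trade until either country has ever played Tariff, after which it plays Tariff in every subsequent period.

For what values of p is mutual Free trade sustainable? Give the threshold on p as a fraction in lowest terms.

Expected continuation weight on next period's payoff is β·p = 7/10·p, which plays the role of the discount factor.
Cooperation requires 7/10·p ≥ (26−13)/(26−4) = 13/22, hence p ≥ 65/77.

65/77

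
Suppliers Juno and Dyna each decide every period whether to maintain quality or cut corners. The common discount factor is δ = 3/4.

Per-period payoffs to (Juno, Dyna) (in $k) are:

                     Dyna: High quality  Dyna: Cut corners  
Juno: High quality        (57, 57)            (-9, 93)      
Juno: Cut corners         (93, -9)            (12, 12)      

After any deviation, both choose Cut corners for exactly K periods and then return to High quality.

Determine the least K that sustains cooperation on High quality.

2

No profitable deviation requires (57−12)(δ+…+δ^K) ≥ 93−57, i.e. δ+…+δ^K ≥ 4/5 ≈ 0.8000.
With δ = 3/4, the partial sums are K=1: 0.7500, K=2: 1.3125.
K = 2 is the first length at which the sum reaches 0.8000.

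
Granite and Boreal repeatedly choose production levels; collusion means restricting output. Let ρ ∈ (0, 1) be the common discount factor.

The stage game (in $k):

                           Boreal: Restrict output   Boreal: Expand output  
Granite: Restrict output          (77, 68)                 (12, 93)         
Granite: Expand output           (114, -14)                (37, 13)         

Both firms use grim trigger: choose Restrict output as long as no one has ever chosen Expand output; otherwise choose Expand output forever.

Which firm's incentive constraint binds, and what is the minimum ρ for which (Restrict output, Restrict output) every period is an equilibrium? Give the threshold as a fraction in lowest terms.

Granite; ρ ≥ 37/77

Granite: cooperation gives 77 each period; deviation gives 114 once then 37 forever.
  77/(1−ρ) ≥ 114 + 37ρ/(1−ρ) ⇒ ρ ≥ 37/77.
Boreal: cooperation gives 68 each period; deviation gives 93 once then 13 forever.
  ρ ≥ 25/80 = 5/16.
Both must hold, so the binding constraint is Granite's: ρ ≥ 37/77.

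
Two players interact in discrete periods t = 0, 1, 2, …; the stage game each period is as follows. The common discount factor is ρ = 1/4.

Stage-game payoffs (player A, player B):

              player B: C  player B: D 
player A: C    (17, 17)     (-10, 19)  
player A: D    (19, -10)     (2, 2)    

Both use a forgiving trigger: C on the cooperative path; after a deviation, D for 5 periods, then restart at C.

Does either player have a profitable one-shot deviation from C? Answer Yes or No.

A one-shot deviation gives 19 now, then 2 for 5 periods, then back to 17.
Gain from deviating: (19−17) today; loss: (17−2) in each of the next 5 periods.
No-deviation condition: (17−2)(ρ+…+ρ^5) ≥ 19−17, i.e. ρ+…+ρ^5 ≥ 2/15.
At ρ = 1/4: ρ+…+ρ^5 = 0.3330 ≥ 0.1333.
So cooperation is sustainable.

No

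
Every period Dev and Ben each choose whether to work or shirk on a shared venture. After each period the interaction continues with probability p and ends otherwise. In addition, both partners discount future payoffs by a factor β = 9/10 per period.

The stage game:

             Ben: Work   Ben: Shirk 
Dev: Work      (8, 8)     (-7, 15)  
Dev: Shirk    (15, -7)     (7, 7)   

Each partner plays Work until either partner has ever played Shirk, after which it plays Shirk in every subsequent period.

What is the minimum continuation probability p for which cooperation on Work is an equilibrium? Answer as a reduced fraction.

35/36

Expected continuation weight on next period's payoff is β·p = 9/10·p, which plays the role of the discount factor.
Cooperation requires 9/10·p ≥ (15−8)/(15−7) = 7/8, hence p ≥ 35/36.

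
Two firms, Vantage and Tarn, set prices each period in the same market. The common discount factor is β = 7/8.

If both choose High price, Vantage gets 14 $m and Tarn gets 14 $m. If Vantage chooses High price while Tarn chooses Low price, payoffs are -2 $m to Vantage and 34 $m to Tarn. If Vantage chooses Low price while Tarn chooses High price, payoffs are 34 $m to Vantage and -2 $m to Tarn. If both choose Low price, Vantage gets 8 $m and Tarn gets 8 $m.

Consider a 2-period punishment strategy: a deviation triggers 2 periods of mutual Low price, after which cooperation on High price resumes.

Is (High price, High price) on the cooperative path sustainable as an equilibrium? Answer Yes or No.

No

Comparing payoff streams over the 3 periods until play realigns: cooperate → 14(1+β+…+β^2); deviate → 34 + 8(β+…+β^2).
Cooperation is sustained iff (14−8)(β+…+β^2) ≥ 34−14.
β+…+β^2 = 7/8·(1−(7/8)^2)/(1−7/8) = 1.6406, and (34−14)/(14−8) = 3.3333.
1.6406 < 3.3333, so cooperation is not sustainable.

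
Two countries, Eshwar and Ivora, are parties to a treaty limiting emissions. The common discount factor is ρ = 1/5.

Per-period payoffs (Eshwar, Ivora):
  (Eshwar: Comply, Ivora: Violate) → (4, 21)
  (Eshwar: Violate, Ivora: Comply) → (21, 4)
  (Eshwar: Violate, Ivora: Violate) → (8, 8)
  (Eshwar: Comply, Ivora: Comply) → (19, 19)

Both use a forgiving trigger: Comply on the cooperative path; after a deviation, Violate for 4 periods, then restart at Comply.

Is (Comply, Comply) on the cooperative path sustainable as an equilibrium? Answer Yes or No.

IC: ρ+…+ρ^4 ≥ (21−19)/(19−8) = 2/11.
At ρ = 1/5: partial sum = 0.2496 ≥ 0.1818. Cooperation sustainable.

Yes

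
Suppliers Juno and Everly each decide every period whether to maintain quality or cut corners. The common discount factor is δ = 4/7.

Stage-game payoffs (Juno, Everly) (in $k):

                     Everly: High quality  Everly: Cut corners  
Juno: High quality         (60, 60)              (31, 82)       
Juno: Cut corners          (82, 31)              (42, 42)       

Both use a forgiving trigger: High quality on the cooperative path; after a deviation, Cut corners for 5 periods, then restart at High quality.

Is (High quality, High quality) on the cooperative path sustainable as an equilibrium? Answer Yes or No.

Yes

A one-shot deviation gives 82 now, then 42 for 5 periods, then back to 60.
Gain from deviating: (82−60) today; loss: (60−42) in each of the next 5 periods.
No-deviation condition: (60−42)(δ+…+δ^5) ≥ 82−60, i.e. δ+…+δ^5 ≥ 11/9.
At δ = 4/7: δ+…+δ^5 = 1.2521 ≥ 1.2222.
So cooperation is sustainable.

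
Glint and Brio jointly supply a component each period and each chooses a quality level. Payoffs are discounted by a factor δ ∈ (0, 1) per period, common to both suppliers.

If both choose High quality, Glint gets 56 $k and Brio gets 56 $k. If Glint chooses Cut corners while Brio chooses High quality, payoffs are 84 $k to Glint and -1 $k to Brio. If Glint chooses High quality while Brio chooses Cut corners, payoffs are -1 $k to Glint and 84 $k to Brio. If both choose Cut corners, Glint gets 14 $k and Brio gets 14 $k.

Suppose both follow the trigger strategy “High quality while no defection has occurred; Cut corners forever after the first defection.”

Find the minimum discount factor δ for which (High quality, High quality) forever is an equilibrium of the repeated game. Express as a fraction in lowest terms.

2/5

56/(1−δ) ≥ 84 + 14δ/(1−δ)
56 ≥ 84 − 70δ
δ ≥ 28/70 = 2/5.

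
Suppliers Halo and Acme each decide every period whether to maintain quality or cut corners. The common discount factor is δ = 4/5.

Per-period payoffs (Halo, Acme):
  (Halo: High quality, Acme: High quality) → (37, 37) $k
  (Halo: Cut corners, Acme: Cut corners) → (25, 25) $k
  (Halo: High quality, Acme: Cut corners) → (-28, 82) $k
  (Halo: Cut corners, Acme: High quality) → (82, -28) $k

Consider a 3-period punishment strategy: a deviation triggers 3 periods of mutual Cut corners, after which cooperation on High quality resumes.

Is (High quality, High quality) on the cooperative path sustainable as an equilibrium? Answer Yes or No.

No

IC: δ+…+δ^3 ≥ (82−37)/(37−25) = 15/4.
At δ = 4/5: partial sum = 1.9520 < 3.7500. Cooperation not sustainable.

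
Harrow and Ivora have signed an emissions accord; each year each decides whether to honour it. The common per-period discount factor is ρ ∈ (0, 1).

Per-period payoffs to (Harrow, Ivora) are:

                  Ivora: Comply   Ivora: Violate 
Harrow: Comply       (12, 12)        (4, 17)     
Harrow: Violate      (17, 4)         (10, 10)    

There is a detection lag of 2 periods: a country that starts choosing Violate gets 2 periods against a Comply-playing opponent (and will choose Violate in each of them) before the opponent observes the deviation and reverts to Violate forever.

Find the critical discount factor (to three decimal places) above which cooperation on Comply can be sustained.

0.845

Deviating for the 2 undetected periods gains 17−12 = 5 per period over cooperation, then loses 12−10 = 2 per period forever once punishment starts.
Gain: 5(1 + ρ + … + ρ^1); loss: 2·ρ^2/(1−ρ).
No profitable deviation ⇔ 5(1−ρ^2) ≤ 2·ρ^2, i.e. ρ^2 ≥ 5/(5+2) = 5/7.
Hence ρ ≥ (5/7)^(1/2) ≈ 0.845.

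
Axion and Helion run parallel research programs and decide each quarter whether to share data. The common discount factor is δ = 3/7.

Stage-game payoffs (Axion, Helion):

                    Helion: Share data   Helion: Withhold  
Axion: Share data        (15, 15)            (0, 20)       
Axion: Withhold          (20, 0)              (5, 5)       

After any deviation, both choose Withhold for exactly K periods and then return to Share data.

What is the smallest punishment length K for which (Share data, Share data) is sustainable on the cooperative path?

2

Need Σ_{k=1}^{K} δ^k ≥ (20−15)/(15−5) = 0.5000 at δ = 3/7.
At K = 1 the sum is 0.4286 < 0.5000; at K = 2 it is 0.6122 ≥ 0.5000.
So the minimum punishment length is K = 2.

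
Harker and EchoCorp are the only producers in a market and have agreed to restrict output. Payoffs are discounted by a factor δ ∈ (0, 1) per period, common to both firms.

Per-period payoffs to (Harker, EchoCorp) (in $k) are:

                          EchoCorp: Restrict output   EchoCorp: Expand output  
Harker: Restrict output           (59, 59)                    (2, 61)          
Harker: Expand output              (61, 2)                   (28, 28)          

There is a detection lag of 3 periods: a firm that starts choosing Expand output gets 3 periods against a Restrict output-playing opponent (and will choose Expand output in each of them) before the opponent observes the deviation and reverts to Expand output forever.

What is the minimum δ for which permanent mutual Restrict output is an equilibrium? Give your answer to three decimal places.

Deviating for the 3 undetected periods gains 61−59 = 2 per period over cooperation, then loses 59−28 = 31 per period forever once punishment starts.
Gain: 2(1 + δ + … + δ^2); loss: 31·δ^3/(1−δ).
No profitable deviation ⇔ 2(1−δ^3) ≤ 31·δ^3, i.e. δ^3 ≥ 2/(2+31) = 2/33.
Hence δ ≥ (2/33)^(1/3) ≈ 0.393.

0.393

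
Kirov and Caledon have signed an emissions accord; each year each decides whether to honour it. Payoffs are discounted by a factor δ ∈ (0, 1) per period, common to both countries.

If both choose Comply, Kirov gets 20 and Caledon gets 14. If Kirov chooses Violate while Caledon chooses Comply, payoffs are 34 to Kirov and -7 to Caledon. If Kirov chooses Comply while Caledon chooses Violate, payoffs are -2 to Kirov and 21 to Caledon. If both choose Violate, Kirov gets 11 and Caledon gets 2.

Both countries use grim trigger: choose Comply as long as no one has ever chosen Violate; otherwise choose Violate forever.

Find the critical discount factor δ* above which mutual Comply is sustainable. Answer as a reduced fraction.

14/23

For Kirov: deviation gain 34−20 = 14, per-period punishment loss 20−11 = 9. IC gives δ ≥ 14/23.
For Caledon: gain 7, loss 12 per period, so δ ≥ 7/19.
The tighter constraint is Kirov's, so cooperation needs δ ≥ 14/23.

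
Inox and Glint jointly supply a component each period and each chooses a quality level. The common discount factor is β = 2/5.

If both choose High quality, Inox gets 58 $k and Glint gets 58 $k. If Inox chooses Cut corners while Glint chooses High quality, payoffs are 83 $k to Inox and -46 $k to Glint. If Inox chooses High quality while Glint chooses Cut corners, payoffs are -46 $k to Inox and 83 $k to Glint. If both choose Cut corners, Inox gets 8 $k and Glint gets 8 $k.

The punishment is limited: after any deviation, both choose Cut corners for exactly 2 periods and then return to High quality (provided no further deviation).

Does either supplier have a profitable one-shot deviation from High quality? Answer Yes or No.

No

IC: β+…+β^2 ≥ (83−58)/(58−8) = 1/2.
At β = 2/5: partial sum = 0.5600 ≥ 0.5000. Cooperation sustainable.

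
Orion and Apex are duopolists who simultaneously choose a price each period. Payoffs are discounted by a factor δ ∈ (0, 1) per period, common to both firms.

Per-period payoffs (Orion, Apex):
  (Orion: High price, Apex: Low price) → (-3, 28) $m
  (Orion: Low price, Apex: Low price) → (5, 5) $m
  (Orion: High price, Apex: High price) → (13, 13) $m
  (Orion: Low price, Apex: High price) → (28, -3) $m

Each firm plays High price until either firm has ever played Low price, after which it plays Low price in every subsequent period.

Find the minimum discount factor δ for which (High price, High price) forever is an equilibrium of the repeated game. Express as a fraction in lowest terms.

13/(1−δ) ≥ 28 + 5δ/(1−δ)
13 ≥ 28 − 23δ
δ ≥ 15/23.

15/23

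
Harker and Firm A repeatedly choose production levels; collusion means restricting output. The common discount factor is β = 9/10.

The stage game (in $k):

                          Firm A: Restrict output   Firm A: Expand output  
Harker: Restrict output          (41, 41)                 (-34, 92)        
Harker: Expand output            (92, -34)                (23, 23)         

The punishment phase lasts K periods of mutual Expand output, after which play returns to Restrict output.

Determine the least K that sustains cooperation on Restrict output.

4

No profitable deviation requires (41−23)(β+…+β^K) ≥ 92−41, i.e. β+…+β^K ≥ 17/6 ≈ 2.8333.
With β = 9/10, the partial sums are K=1: 0.9000, K=2: 1.7100, K=3: 2.4390, K=4: 3.0951.
K = 4 is the first length at which the sum reaches 2.8333.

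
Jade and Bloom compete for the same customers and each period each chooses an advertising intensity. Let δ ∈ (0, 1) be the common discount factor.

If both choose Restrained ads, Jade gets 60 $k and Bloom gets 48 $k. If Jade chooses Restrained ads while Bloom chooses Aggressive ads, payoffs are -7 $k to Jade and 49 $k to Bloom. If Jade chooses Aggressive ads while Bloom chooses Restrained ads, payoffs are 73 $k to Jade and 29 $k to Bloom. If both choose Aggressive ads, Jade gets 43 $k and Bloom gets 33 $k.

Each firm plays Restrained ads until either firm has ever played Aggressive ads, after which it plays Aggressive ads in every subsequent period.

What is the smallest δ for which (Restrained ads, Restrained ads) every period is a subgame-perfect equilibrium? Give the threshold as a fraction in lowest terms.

Jade's threshold: (73−60)/(73−43) = 13/30.
Bloom's threshold: (49−48)/(49−33) = 1/16.
13/30 > 1/16, so Jade binds and δ* = 13/30.

13/30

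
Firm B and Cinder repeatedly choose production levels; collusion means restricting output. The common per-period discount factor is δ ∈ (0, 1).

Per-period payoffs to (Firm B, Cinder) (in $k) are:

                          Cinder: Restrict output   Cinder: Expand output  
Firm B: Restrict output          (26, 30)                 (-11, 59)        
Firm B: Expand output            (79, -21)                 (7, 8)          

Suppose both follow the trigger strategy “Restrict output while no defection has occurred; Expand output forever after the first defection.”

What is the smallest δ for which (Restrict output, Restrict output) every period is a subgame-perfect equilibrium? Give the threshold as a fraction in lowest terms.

For Firm B: deviation gain 79−26 = 53, per-period punishment loss 26−7 = 19. IC gives δ ≥ 53/72.
For Cinder: gain 29, loss 22 per period, so δ ≥ 29/51.
The tighter constraint is Firm B's, so cooperation needs δ ≥ 53/72.

53/72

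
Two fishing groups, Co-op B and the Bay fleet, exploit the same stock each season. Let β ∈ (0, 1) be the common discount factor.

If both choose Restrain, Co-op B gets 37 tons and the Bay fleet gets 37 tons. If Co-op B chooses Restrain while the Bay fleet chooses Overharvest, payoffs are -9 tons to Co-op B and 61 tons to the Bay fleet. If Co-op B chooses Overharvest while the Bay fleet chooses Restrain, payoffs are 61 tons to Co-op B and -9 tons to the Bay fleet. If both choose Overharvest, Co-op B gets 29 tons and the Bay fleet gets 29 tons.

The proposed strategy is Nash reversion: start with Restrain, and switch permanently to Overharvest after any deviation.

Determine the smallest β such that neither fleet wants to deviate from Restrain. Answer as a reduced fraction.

3/4

One-period gain from deviating is 61 − 37 = 24. The loss is 37 − 29 = 8 in every subsequent period, with present value 8·β/(1−β).
Deviation is unprofitable when 8·β/(1−β) ≥ 24, i.e. β/(1−β) ≥ 3.
Equivalently β ≥ 24/(24+8) = 3/4.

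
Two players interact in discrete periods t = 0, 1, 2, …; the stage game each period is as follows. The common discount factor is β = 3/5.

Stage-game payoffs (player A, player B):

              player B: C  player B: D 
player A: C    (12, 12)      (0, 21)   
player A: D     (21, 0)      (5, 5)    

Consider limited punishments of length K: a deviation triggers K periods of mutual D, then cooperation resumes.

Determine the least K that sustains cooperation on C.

Need Σ_{k=1}^{K} β^k ≥ (21−12)/(12−5) = 1.2857 at β = 3/5.
At K = 3 the sum is 1.1760 < 1.2857; at K = 4 it is 1.3056 ≥ 1.2857.
So the minimum punishment length is K = 4.

4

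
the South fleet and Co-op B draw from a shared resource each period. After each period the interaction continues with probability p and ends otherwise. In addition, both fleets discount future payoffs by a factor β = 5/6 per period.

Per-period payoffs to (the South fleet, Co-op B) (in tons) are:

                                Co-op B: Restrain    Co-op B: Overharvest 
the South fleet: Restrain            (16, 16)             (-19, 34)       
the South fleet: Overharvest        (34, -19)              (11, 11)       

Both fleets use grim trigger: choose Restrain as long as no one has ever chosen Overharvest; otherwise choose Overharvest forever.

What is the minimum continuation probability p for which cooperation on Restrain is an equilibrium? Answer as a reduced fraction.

108/115

With continuation probability p and discount β, the effective per-period discount factor is βp.
Grim-trigger IC: βp ≥ (34−16)/(34−11) = 18/23.
So p ≥ (18/23)/(5/6) = 108/115.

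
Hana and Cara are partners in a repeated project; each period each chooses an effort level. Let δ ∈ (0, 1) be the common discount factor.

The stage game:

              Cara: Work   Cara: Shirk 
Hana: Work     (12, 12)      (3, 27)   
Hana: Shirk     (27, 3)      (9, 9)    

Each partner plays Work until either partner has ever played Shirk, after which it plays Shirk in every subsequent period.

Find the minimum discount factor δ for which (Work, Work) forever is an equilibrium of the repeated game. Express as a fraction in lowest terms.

5/6

Cooperation forever yields 12 each period: 12/(1−δ).
Deviating yields 27 once, then 9 forever: 27 + 9δ/(1−δ).
No profitable deviation requires 12/(1−δ) ≥ 27 + 9δ/(1−δ).
Multiplying by (1−δ): 12 ≥ 27(1−δ) + 9δ = 27 − 18δ.
So 18δ ≥ 15, i.e. δ ≥ 15/18 = 5/6.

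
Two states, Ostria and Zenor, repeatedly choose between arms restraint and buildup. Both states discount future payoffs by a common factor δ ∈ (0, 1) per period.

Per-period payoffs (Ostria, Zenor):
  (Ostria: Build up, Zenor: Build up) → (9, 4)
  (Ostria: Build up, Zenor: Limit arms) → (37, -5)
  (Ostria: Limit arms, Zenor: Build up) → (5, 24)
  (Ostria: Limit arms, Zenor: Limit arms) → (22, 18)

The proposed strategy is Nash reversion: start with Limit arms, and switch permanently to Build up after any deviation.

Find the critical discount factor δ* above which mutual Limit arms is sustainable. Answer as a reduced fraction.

15/28

For Ostria: deviation gain 37−22 = 15, per-period punishment loss 22−9 = 13. IC gives δ ≥ 15/28.
For Zenor: gain 6, loss 14 per period, so δ ≥ 6/20 = 3/10.
The tighter constraint is Ostria's, so cooperation needs δ ≥ 15/28.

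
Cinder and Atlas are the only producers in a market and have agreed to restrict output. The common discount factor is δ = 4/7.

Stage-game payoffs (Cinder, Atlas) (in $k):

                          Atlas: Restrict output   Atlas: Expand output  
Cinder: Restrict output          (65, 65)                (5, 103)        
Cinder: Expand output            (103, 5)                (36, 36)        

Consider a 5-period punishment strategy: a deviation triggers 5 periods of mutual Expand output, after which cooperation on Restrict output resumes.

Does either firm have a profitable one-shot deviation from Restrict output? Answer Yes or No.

Yes

IC: δ+…+δ^5 ≥ (103−65)/(65−36) = 38/29.
At δ = 4/7: partial sum = 1.2521 < 1.3103. Cooperation not sustainable.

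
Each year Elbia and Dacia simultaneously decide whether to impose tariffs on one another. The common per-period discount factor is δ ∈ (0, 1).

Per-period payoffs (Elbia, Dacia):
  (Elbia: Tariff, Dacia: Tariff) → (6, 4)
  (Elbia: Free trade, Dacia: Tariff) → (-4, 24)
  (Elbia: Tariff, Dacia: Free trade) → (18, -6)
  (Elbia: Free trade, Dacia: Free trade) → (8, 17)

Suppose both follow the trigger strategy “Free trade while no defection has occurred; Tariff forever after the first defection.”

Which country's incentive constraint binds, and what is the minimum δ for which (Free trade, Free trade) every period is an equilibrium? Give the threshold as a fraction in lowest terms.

For Elbia: deviation gain 18−8 = 10, per-period punishment loss 8−6 = 2. IC gives δ ≥ 10/12 = 5/6.
For Dacia: gain 7, loss 13 per period, so δ ≥ 7/20.
The tighter constraint is Elbia's, so cooperation needs δ ≥ 5/6.

Elbia; δ ≥ 5/6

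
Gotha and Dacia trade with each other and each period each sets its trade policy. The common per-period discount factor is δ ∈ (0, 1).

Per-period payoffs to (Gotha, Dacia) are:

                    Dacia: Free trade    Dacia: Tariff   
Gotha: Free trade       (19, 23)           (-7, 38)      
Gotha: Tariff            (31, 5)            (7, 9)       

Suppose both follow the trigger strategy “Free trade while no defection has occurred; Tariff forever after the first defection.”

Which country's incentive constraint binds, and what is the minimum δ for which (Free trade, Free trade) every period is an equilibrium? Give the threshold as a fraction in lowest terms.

Dacia; δ ≥ 15/29

For Gotha: deviation gain 31−19 = 12, per-period punishment loss 19−7 = 12. IC gives δ ≥ 12/24 = 1/2.
For Dacia: gain 15, loss 14 per period, so δ ≥ 15/29.
The tighter constraint is Dacia's, so cooperation needs δ ≥ 15/29.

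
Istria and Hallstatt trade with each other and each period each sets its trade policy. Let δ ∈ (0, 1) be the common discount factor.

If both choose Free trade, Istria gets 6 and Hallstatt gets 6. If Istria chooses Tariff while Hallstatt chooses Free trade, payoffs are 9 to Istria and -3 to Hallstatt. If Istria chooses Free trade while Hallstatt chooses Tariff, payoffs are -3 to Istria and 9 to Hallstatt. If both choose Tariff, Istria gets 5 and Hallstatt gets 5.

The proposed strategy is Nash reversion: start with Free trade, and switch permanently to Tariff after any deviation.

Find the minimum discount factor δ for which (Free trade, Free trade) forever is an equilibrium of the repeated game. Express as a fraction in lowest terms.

3/4

One-period gain from deviating is 9 − 6 = 3. The loss is 6 − 5 = 1 in every subsequent period, with present value 1·δ/(1−δ).
Deviation is unprofitable when 1·δ/(1−δ) ≥ 3, i.e. δ/(1−δ) ≥ 3.
Equivalently δ ≥ 3/(3+1) = 3/4.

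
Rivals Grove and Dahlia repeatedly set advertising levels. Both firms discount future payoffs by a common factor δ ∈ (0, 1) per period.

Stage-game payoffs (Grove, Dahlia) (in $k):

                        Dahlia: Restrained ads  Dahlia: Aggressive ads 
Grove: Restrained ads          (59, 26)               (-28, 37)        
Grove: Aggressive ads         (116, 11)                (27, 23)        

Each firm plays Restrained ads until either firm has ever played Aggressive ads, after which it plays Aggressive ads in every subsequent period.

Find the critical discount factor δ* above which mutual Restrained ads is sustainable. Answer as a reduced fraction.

Grove's threshold: (116−59)/(116−27) = 57/89.
Dahlia's threshold: (37−26)/(37−23) = 11/14.
57/89 < 11/14, so Dahlia binds and δ* = 11/14.

11/14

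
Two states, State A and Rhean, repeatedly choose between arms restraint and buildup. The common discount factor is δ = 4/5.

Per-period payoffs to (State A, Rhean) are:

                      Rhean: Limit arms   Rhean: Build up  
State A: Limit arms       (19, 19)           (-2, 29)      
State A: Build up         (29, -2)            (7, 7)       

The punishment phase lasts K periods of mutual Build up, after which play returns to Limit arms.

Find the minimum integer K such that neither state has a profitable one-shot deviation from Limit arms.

Need Σ_{k=1}^{K} δ^k ≥ (29−19)/(19−7) = 0.8333 at δ = 4/5.
At K = 1 the sum is 0.8000 < 0.8333; at K = 2 it is 1.4400 ≥ 0.8333.
So the minimum punishment length is K = 2.

2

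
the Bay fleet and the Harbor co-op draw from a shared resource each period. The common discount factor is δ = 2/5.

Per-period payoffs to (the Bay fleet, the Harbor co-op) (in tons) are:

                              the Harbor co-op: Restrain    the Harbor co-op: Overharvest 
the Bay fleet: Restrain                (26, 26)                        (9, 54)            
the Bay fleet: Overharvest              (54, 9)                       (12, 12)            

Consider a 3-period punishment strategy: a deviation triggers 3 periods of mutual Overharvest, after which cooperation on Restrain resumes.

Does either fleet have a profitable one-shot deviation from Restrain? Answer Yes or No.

Yes

IC: δ+…+δ^3 ≥ (54−26)/(26−12) = 2.
At δ = 2/5: partial sum = 0.6240 < 2.0000. Cooperation not sustainable.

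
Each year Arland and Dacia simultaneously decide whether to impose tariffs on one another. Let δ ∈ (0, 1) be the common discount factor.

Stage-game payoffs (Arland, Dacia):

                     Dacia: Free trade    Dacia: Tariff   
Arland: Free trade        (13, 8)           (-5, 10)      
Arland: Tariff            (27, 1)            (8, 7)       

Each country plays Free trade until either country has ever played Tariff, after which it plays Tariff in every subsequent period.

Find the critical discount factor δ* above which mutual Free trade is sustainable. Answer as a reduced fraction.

14/19

Arland: cooperation gives 13 each period; deviation gives 27 once then 8 forever.
  13/(1−δ) ≥ 27 + 8δ/(1−δ) ⇒ δ ≥ 14/19.
Dacia: cooperation gives 8 each period; deviation gives 10 once then 7 forever.
  δ ≥ 2/3.
Both must hold, so the binding constraint is Arland's: δ ≥ 14/19.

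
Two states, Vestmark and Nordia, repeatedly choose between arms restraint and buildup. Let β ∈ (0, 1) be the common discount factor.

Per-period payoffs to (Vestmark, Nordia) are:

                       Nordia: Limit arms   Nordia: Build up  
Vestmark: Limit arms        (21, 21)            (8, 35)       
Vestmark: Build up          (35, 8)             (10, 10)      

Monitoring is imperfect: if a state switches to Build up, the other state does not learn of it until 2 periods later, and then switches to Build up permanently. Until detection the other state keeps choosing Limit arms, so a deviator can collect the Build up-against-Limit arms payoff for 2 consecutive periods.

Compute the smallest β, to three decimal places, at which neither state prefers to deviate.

0.748

The best deviation is to choose Build up for all 2 undetected periods, earning 35 each, then 10 forever once detected.
Deviation value: 35(1−β^2)/(1−β) + 10β^2/(1−β); cooperation value: 21/(1−β).
IC: 21 ≥ 35(1−β^2) + 10β^2 = 35 − 25β^2.
So β^2 ≥ 14/25, giving β ≥ (14/25)^(1/2) ≈ 0.748.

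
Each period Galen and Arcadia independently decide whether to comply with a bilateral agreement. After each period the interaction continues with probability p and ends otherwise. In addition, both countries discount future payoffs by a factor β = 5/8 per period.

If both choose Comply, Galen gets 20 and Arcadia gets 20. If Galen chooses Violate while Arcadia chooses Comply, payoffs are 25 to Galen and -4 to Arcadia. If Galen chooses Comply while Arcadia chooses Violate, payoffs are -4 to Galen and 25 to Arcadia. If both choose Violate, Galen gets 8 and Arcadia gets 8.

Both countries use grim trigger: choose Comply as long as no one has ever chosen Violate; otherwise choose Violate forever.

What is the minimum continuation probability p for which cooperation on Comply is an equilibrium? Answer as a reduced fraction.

With continuation probability p and discount β, the effective per-period discount factor is βp.
Grim-trigger IC: βp ≥ (25−20)/(25−8) = 5/17.
So p ≥ (5/17)/(5/8) = 8/17.

8/17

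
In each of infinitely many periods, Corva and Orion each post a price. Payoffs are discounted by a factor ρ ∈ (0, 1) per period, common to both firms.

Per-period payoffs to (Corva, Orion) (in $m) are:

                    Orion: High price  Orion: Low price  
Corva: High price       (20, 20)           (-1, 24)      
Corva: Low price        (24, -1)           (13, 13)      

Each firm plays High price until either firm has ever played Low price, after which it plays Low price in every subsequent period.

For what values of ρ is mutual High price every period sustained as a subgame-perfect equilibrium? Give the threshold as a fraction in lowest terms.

4/11

Under grim trigger the critical discount factor is (T−C)/(T−P) with T = 24, C = 20, P = 13.
ρ* = (24−20)/(24−13) = 4/11.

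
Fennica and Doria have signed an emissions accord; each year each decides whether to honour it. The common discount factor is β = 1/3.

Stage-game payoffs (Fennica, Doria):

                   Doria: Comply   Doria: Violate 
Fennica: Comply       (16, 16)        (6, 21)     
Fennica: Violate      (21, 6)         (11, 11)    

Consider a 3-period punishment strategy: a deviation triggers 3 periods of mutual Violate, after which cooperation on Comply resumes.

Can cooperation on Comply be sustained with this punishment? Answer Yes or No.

No

A one-shot deviation gives 21 now, then 11 for 3 periods, then back to 16.
Gain from deviating: (21−16) today; loss: (16−11) in each of the next 3 periods.
No-deviation condition: (16−11)(β+…+β^3) ≥ 21−16, i.e. β+…+β^3 ≥ 1.
At β = 1/3: β+…+β^3 = 0.4815 < 1.0000.
So cooperation is not sustainable.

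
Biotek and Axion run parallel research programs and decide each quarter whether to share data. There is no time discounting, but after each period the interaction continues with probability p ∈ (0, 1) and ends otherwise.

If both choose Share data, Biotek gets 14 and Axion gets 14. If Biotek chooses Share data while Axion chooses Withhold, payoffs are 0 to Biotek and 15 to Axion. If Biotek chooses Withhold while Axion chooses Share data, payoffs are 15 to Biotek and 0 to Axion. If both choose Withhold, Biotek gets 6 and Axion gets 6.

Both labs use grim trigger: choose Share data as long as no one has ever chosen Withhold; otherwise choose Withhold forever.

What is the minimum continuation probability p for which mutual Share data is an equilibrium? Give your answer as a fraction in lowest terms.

Expected cooperation value is 14 + p·14 + p²·14 + … = 14/(1−p); deviation gives 15 + p·6/(1−p).
14 ≥ 15(1−p) + 6p ⇒ 9p ≥ 1 ⇒ p ≥ 1/9.

1/9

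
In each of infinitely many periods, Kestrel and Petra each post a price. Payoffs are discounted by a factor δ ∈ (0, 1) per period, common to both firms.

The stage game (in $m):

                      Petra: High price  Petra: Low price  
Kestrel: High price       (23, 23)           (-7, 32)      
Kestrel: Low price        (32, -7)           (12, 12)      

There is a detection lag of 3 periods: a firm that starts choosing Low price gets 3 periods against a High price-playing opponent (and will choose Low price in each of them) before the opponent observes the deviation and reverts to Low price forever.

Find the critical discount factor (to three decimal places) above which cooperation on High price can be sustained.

0.766

Deviating for the 3 undetected periods gains 32−23 = 9 per period over cooperation, then loses 23−12 = 11 per period forever once punishment starts.
Gain: 9(1 + δ + … + δ^2); loss: 11·δ^3/(1−δ).
No profitable deviation ⇔ 9(1−δ^3) ≤ 11·δ^3, i.e. δ^3 ≥ 9/(9+11) = 9/20.
Hence δ ≥ (9/20)^(1/3) ≈ 0.766.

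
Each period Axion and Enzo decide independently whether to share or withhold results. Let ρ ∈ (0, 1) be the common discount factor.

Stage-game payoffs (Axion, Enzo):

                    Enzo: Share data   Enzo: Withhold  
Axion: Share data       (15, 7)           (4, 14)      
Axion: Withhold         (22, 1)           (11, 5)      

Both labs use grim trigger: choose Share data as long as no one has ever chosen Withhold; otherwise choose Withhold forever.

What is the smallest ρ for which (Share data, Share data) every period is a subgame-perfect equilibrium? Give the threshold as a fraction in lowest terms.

Axion's threshold: (22−15)/(22−11) = 7/11.
Enzo's threshold: (14−7)/(14−5) = 7/9.
7/11 < 7/9, so Enzo binds and ρ* = 7/9.

7/9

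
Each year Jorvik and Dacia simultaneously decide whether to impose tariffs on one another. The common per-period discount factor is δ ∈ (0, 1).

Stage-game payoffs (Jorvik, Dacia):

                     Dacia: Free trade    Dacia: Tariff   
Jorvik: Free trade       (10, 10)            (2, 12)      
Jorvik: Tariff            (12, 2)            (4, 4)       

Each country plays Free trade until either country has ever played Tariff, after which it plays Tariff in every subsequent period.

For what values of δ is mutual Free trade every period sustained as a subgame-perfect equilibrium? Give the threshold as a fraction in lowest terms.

1/4

One-period gain from deviating is 12 − 10 = 2. The loss is 10 − 4 = 6 in every subsequent period, with present value 6·δ/(1−δ).
Deviation is unprofitable when 6·δ/(1−δ) ≥ 2, i.e. δ/(1−δ) ≥ 1/3.
Equivalently δ ≥ 2/(2+6) = 1/4.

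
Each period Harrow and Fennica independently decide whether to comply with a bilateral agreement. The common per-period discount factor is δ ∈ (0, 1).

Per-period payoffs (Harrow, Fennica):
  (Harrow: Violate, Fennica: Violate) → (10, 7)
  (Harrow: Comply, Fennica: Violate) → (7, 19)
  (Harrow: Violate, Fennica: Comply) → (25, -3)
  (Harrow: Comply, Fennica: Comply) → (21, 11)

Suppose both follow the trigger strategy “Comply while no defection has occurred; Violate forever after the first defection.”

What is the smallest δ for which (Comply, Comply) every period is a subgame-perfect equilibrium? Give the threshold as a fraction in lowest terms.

2/3

For Harrow: deviation gain 25−21 = 4, per-period punishment loss 21−10 = 11. IC gives δ ≥ 4/15.
For Fennica: gain 8, loss 4 per period, so δ ≥ 8/12 = 2/3.
The tighter constraint is Fennica's, so cooperation needs δ ≥ 2/3.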